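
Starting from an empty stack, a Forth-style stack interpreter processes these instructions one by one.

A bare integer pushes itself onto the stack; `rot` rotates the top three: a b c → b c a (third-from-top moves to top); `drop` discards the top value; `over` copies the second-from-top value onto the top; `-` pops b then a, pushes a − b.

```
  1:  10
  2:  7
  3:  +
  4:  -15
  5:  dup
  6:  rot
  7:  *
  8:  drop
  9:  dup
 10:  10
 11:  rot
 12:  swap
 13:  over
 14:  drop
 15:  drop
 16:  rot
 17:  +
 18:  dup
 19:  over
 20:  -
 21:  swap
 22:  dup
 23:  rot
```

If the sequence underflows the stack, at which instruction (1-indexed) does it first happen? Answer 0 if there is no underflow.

16

10   → 10
7    → 10 7
+    → 17
-15  → 17 -15
dup  → 17 -15 -15
rot  → -15 -15 17
*    → -15 -255
drop → -15
dup  → -15 -15
10   → -15 -15 10
rot  → -15 10 -15
swap → -15 -15 10
over → -15 -15 10 -15
drop → -15 -15 10
drop → -15 -15
rot  — needs 3 operands, stack has 2 → underflow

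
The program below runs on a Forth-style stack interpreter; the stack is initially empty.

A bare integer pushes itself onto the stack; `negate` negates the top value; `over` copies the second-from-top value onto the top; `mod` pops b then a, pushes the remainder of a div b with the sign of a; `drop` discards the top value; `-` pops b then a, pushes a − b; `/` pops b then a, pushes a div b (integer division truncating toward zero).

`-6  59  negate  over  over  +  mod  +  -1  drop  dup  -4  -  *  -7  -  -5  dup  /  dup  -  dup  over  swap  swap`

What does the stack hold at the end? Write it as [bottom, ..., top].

[3972, 0, 0, 0]

-6     : -6
59     : -6 59
negate : -6 -59
over   : -6 -59 -6
over   : -6 -59 -6 -59
+      : -6 -59 -65
mod    : -6 -59
+      : -65
-1     : -65 -1
drop   : -65
dup    : -65 -65
-4     : -65 -65 -4
-      : -65 -61
*      : 3965
-7     : 3965 -7
-      : 3972
-5     : 3972 -5
dup    : 3972 -5 -5
/      : 3972 1
dup    : 3972 1 1
-      : 3972 0
dup    : 3972 0 0
over   : 3972 0 0 0
swap   : 3972 0 0 0
swap   : 3972 0 0 0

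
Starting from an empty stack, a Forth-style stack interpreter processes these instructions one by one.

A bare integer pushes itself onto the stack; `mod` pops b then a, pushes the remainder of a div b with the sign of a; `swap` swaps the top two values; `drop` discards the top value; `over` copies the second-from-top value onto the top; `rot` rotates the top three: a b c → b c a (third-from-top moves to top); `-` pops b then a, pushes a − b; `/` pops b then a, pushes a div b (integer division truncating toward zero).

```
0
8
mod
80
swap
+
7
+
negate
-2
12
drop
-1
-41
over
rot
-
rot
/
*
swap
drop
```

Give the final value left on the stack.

0

0      → 0
8      → 0 8
mod    → 0
80     → 0 80
swap   → 80 0
+      → 80
7      → 80 7
+      → 87
negate → -87
-2     → -87 -2
12     → -87 -2 12
drop   → -87 -2
-1     → -87 -2 -1
-41    → -87 -2 -1 -41
over   → -87 -2 -1 -41 -1
rot    → -87 -2 -41 -1 -1
-      → -87 -2 -41 0
rot    → -87 -41 0 -2
/      → -87 -41 0
*      → -87 0
swap   → 0 -87
drop   → 0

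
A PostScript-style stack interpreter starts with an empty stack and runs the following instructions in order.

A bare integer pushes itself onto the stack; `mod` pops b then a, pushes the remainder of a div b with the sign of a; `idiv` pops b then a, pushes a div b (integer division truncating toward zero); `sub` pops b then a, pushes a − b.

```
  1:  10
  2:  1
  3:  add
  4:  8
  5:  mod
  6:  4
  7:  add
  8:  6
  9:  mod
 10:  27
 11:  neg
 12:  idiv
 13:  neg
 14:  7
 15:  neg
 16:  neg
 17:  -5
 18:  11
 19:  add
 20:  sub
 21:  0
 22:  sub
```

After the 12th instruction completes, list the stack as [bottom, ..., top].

10    10
1     10 1
add   11
8     11 8
mod   3
4     3 4
add   7
6     7 6
mod   1
27    1 27
neg   1 -27
idiv  0

[0]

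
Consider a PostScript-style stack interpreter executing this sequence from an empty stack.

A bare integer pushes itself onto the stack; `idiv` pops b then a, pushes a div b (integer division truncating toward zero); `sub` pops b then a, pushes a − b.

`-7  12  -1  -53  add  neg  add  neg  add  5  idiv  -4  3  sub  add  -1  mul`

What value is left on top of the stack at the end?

-7    [-7]
12    [-7, 12]
-1    [-7, 12, -1]
-53   [-7, 12, -1, -53]
add   [-7, 12, -54]
neg   [-7, 12, 54]
add   [-7, 66]
neg   [-7, -66]
add   [-73]
5     [-73, 5]
idiv  [-14]
-4    [-14, -4]
3     [-14, -4, 3]
sub   [-14, -7]
add   [-21]
-1    [-21, -1]
mul   [21]

21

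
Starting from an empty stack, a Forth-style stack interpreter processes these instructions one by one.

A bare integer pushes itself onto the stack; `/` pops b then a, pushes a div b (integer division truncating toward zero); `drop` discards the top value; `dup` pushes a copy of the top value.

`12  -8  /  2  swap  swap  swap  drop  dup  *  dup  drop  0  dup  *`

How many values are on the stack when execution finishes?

2

12   → [12]
-8   → [12, -8]
/    → [-1]
2    → [-1, 2]
swap → [2, -1]
swap → [-1, 2]
swap → [2, -1]
drop → [2]
dup  → [2, 2]
*    → [4]
dup  → [4, 4]
drop → [4]
0    → [4, 0]
dup  → [4, 0, 0]
*    → [4, 0]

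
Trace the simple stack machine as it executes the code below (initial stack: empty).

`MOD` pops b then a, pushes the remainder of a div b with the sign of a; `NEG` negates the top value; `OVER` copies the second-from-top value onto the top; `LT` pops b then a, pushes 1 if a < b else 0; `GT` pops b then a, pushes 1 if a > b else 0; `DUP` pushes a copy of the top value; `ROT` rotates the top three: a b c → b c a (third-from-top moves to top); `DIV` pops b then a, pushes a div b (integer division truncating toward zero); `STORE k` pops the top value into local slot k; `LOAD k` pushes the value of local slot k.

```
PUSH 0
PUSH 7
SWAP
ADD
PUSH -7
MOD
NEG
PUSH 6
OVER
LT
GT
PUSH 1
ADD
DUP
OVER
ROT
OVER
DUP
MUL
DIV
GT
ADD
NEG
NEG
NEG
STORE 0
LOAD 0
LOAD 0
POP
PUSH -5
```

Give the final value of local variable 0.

-1

PUSH 0  -> [0]
PUSH 7  -> [0, 7]
SWAP    -> [7, 0]
ADD     -> [7]
PUSH -7 -> [7, -7]
MOD     -> [0]
NEG     -> [0]
PUSH 6  -> [0, 6]
OVER    -> [0, 6, 0]
LT      -> [0, 0]
GT      -> [0]
PUSH 1  -> [0, 1]
ADD     -> [1]
DUP     -> [1, 1]
OVER    -> [1, 1, 1]
ROT     -> [1, 1, 1]
OVER    -> [1, 1, 1, 1]
DUP     -> [1, 1, 1, 1, 1]
MUL     -> [1, 1, 1, 1]
DIV     -> [1, 1, 1]
GT      -> [1, 0]
ADD     -> [1]
NEG     -> [-1]
NEG     -> [1]
NEG     -> [-1]
STORE 0 -> []
LOAD 0  -> [-1]
LOAD 0  -> [-1, -1]
POP     -> [-1]
PUSH -5 -> [-1, -5]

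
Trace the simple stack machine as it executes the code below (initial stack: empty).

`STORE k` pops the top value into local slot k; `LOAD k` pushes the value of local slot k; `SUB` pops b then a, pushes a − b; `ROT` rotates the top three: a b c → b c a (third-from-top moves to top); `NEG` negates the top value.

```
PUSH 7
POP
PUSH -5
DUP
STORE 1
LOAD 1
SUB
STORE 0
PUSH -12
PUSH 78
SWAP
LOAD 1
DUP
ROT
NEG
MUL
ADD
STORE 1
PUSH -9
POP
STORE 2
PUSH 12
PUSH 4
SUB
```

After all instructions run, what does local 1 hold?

PUSH 7   -> [7]
POP      -> []
PUSH -5  -> [-5]
DUP      -> [-5, -5]
STORE 1  -> [-5]
LOAD 1   -> [-5, -5]
SUB      -> [0]
STORE 0  -> []
PUSH -12 -> [-12]
PUSH 78  -> [-12, 78]
SWAP     -> [78, -12]
LOAD 1   -> [78, -12, -5]
DUP      -> [78, -12, -5, -5]
ROT      -> [78, -5, -5, -12]
NEG      -> [78, -5, -5, 12]
MUL      -> [78, -5, -60]
ADD      -> [78, -65]
STORE 1  -> [78]
PUSH -9  -> [78, -9]
POP      -> [78]
STORE 2  -> []
PUSH 12  -> [12]
PUSH 4   -> [12, 4]
SUB      -> [8]

-65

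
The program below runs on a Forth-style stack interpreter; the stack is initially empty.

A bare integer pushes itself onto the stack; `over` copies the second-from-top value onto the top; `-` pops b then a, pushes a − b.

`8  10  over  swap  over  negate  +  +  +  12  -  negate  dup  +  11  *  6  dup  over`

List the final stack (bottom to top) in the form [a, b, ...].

8      → 8
10     → 8 10
over   → 8 10 8
swap   → 8 8 10
over   → 8 8 10 8
negate → 8 8 10 -8
+      → 8 8 2
+      → 8 10
+      → 18
12     → 18 12
-      → 6
negate → -6
dup    → -6 -6
+      → -12
11     → -12 11
*      → -132
6      → -132 6
dup    → -132 6 6
over   → -132 6 6 6

[-132, 6, 6, 6]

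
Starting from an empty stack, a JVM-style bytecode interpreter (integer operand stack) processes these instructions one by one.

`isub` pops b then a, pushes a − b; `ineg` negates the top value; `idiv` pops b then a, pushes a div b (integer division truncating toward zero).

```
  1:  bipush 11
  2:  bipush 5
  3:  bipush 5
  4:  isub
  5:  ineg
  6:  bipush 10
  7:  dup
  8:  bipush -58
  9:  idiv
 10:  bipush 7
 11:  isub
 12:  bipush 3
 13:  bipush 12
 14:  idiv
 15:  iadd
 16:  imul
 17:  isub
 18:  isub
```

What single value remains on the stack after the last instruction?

bipush 11   [11]
bipush 5    [11, 5]
bipush 5    [11, 5, 5]
isub        [11, 0]
ineg        [11, 0]
bipush 10   [11, 0, 10]
dup         [11, 0, 10, 10]
bipush -58  [11, 0, 10, 10, -58]
idiv        [11, 0, 10, 0]
bipush 7    [11, 0, 10, 0, 7]
isub        [11, 0, 10, -7]
bipush 3    [11, 0, 10, -7, 3]
bipush 12   [11, 0, 10, -7, 3, 12]
idiv        [11, 0, 10, -7, 0]
iadd        [11, 0, 10, -7]
imul        [11, 0, -70]
isub        [11, 70]
isub        [-59]

-59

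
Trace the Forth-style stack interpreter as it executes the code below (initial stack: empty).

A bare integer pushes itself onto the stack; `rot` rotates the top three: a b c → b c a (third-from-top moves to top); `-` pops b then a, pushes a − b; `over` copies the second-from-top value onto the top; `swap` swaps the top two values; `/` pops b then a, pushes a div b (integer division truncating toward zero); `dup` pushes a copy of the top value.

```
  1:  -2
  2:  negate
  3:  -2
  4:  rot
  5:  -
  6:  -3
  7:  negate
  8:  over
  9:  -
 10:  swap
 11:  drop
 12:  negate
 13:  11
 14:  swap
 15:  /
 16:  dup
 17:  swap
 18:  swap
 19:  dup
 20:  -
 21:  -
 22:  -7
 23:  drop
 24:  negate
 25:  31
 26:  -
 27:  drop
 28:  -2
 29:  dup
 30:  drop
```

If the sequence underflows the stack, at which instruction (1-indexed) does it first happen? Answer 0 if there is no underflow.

4

-2      [-2]
negate  [2]
-2      [2, -2]
rot  — needs 3 operands, stack has 2 → underflow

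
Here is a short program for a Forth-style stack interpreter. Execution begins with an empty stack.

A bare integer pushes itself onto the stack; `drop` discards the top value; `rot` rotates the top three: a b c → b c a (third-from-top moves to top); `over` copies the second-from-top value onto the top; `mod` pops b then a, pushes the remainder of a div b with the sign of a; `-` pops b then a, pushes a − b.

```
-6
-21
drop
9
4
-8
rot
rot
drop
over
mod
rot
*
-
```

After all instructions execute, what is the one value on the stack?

-2

-6   → [-6]
-21  → [-6, -21]
drop → [-6]
9    → [-6, 9]
4    → [-6, 9, 4]
-8   → [-6, 9, 4, -8]
rot  → [-6, 4, -8, 9]
rot  → [-6, -8, 9, 4]
drop → [-6, -8, 9]
over → [-6, -8, 9, -8]
mod  → [-6, -8, 1]
rot  → [-8, 1, -6]
*    → [-8, -6]
-    → [-2]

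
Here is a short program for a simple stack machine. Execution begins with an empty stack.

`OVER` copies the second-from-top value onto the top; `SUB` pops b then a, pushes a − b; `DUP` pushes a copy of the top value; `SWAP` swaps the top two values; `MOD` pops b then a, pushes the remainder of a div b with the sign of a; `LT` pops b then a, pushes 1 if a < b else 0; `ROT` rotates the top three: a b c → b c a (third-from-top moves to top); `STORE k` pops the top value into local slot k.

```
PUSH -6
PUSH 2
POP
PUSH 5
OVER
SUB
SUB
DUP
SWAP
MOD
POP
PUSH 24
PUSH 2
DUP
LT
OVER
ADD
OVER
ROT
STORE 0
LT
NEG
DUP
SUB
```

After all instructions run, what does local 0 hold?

24

PUSH -6 -> [-6]
PUSH 2  -> [-6, 2]
POP     -> [-6]
PUSH 5  -> [-6, 5]
OVER    -> [-6, 5, -6]
SUB     -> [-6, 11]
SUB     -> [-17]
DUP     -> [-17, -17]
SWAP    -> [-17, -17]
MOD     -> [0]
POP     -> []
PUSH 24 -> [24]
PUSH 2  -> [24, 2]
DUP     -> [24, 2, 2]
LT      -> [24, 0]
OVER    -> [24, 0, 24]
ADD     -> [24, 24]
OVER    -> [24, 24, 24]
ROT     -> [24, 24, 24]
STORE 0 -> [24, 24]
LT      -> [0]
NEG     -> [0]
DUP     -> [0, 0]
SUB     -> [0]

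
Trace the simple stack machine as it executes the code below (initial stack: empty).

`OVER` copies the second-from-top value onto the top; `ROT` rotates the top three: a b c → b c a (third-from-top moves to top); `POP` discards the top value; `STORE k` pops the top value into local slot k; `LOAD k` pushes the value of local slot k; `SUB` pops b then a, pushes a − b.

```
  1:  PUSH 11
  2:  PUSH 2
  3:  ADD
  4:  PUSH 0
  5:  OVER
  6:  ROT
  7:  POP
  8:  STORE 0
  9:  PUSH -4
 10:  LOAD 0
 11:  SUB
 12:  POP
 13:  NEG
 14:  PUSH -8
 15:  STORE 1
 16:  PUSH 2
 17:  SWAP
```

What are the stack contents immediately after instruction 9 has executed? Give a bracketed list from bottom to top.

[0, -4]

PUSH 11 : [11]
PUSH 2  : [11, 2]
ADD     : [13]
PUSH 0  : [13, 0]
OVER    : [13, 0, 13]
ROT     : [0, 13, 13]
POP     : [0, 13]
STORE 0 : [0]
PUSH -4 : [0, -4]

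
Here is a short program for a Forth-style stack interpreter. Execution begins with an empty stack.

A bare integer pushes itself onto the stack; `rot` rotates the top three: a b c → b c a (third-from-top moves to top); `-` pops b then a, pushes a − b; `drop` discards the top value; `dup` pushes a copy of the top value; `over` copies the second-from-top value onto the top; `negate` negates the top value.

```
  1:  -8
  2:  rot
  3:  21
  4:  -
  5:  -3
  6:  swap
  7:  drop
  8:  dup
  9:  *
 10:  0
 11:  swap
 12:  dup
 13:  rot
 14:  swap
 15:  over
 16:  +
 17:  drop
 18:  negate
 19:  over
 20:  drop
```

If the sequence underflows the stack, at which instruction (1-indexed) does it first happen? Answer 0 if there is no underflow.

2

-8 -> -8
rot  — needs 3 operands, stack has 1 → underflow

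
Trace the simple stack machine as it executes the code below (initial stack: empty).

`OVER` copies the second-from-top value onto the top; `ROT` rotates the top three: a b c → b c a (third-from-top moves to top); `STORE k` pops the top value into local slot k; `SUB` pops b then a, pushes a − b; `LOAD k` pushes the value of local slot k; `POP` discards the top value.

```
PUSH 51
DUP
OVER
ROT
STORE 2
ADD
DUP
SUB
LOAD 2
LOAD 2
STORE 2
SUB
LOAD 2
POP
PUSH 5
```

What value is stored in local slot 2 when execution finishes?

51

PUSH 51 : 51
DUP     : 51 51
OVER    : 51 51 51
ROT     : 51 51 51
STORE 2 : 51 51
ADD     : 102
DUP     : 102 102
SUB     : 0
LOAD 2  : 0 51
LOAD 2  : 0 51 51
STORE 2 : 0 51
SUB     : -51
LOAD 2  : -51 51
POP     : -51
PUSH 5  : -51 5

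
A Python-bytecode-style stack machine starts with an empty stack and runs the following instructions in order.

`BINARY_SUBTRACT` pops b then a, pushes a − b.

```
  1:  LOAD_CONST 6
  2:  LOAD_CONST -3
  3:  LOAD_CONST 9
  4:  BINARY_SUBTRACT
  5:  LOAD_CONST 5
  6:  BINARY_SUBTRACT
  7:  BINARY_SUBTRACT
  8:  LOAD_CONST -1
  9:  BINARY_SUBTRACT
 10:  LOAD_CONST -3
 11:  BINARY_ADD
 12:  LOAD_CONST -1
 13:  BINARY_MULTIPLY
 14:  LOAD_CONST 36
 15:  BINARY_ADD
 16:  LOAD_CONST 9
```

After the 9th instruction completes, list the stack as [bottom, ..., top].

[24]

LOAD_CONST 6    : 6
LOAD_CONST -3   : 6 -3
LOAD_CONST 9    : 6 -3 9
BINARY_SUBTRACT : 6 -12
LOAD_CONST 5    : 6 -12 5
BINARY_SUBTRACT : 6 -17
BINARY_SUBTRACT : 23
LOAD_CONST -1   : 23 -1
BINARY_SUBTRACT : 24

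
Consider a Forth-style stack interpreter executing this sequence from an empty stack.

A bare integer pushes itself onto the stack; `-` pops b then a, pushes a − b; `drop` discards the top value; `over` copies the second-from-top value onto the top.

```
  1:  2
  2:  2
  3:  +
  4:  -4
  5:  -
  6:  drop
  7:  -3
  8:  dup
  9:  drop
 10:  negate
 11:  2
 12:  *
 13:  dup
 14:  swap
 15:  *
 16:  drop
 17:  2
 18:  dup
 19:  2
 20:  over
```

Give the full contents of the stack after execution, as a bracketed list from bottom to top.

[2, 2, 2, 2]

2      : [2]
2      : [2, 2]
+      : [4]
-4     : [4, -4]
-      : [8]
drop   : []
-3     : [-3]
dup    : [-3, -3]
drop   : [-3]
negate : [3]
2      : [3, 2]
*      : [6]
dup    : [6, 6]
swap   : [6, 6]
*      : [36]
drop   : []
2      : [2]
dup    : [2, 2]
2      : [2, 2, 2]
over   : [2, 2, 2, 2]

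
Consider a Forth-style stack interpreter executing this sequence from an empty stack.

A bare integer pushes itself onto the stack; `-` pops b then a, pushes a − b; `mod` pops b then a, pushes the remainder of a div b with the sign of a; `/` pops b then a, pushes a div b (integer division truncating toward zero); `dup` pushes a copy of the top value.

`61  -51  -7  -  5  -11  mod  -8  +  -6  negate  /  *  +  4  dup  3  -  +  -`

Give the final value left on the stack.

56

61     → 61
-51    → 61 -51
-7     → 61 -51 -7
-      → 61 -44
5      → 61 -44 5
-11    → 61 -44 5 -11
mod    → 61 -44 5
-8     → 61 -44 5 -8
+      → 61 -44 -3
-6     → 61 -44 -3 -6
negate → 61 -44 -3 6
/      → 61 -44 0
*      → 61 0
+      → 61
4      → 61 4
dup    → 61 4 4
3      → 61 4 4 3
-      → 61 4 1
+      → 61 5
-      → 56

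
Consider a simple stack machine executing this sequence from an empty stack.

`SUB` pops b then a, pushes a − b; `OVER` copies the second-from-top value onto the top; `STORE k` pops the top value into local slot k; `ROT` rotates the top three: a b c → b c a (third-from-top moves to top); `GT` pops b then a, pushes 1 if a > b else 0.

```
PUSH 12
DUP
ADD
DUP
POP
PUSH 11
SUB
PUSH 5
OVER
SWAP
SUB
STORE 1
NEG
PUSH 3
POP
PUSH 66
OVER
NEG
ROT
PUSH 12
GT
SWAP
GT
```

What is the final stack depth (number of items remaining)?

2

PUSH 12 → 12
DUP     → 12 12
ADD     → 24
DUP     → 24 24
POP     → 24
PUSH 11 → 24 11
SUB     → 13
PUSH 5  → 13 5
OVER    → 13 5 13
SWAP    → 13 13 5
SUB     → 13 8
STORE 1 → 13
NEG     → -13
PUSH 3  → -13 3
POP     → -13
PUSH 66 → -13 66
OVER    → -13 66 -13
NEG     → -13 66 13
ROT     → 66 13 -13
PUSH 12 → 66 13 -13 12
GT      → 66 13 0
SWAP    → 66 0 13
GT      → 66 0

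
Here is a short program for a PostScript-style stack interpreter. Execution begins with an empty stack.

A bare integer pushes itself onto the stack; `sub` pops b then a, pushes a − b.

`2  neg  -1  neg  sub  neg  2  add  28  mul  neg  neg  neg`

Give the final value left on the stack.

-140

2    2
neg  -2
-1   -2 -1
neg  -2 1
sub  -3
neg  3
2    3 2
add  5
28   5 28
mul  140
neg  -140
neg  140
neg  -140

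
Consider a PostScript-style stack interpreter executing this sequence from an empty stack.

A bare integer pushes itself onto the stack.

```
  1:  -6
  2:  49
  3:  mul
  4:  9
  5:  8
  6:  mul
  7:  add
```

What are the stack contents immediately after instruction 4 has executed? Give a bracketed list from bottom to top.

[-294, 9]

-6  : [-6]
49  : [-6, 49]
mul : [-294]
9   : [-294, 9]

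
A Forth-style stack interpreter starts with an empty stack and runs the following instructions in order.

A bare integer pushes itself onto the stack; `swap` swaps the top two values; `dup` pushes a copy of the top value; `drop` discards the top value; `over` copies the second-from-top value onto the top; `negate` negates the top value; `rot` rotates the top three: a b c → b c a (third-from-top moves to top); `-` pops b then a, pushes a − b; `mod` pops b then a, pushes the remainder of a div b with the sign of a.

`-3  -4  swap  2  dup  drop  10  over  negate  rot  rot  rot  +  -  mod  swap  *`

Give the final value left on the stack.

12

-3     : -3
-4     : -3 -4
swap   : -4 -3
2      : -4 -3 2
dup    : -4 -3 2 2
drop   : -4 -3 2
10     : -4 -3 2 10
over   : -4 -3 2 10 2
negate : -4 -3 2 10 -2
rot    : -4 -3 10 -2 2
rot    : -4 -3 -2 2 10
rot    : -4 -3 2 10 -2
+      : -4 -3 2 8
-      : -4 -3 -6
mod    : -4 -3
swap   : -3 -4
*      : 12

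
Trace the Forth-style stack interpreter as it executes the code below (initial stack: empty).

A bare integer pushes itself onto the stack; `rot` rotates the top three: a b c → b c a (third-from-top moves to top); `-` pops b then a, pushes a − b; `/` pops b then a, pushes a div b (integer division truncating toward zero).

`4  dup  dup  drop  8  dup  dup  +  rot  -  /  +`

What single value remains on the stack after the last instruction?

4    : 4
dup  : 4 4
dup  : 4 4 4
drop : 4 4
8    : 4 4 8
dup  : 4 4 8 8
dup  : 4 4 8 8 8
+    : 4 4 8 16
rot  : 4 8 16 4
-    : 4 8 12
/    : 4 0
+    : 4

4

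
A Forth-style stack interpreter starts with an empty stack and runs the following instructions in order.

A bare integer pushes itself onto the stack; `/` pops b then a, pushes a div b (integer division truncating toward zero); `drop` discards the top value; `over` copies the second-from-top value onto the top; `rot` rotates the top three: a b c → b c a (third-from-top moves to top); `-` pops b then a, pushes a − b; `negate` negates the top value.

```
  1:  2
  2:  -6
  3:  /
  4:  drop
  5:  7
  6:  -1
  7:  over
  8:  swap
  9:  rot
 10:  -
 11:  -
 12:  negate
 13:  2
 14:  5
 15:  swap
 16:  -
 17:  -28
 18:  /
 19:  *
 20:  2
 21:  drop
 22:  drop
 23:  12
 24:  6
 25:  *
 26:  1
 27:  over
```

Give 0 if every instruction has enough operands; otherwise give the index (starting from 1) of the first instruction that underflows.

2      : [2]
-6     : [2, -6]
/      : [0]
drop   : []
7      : [7]
-1     : [7, -1]
over   : [7, -1, 7]
swap   : [7, 7, -1]
rot    : [7, -1, 7]
-      : [7, -8]
-      : [15]
negate : [-15]
2      : [-15, 2]
5      : [-15, 2, 5]
swap   : [-15, 5, 2]
-      : [-15, 3]
-28    : [-15, 3, -28]
/      : [-15, 0]
*      : [0]
2      : [0, 2]
drop   : [0]
drop   : []
12     : [12]
6      : [12, 6]
*      : [72]
1      : [72, 1]
over   : [72, 1, 72]

0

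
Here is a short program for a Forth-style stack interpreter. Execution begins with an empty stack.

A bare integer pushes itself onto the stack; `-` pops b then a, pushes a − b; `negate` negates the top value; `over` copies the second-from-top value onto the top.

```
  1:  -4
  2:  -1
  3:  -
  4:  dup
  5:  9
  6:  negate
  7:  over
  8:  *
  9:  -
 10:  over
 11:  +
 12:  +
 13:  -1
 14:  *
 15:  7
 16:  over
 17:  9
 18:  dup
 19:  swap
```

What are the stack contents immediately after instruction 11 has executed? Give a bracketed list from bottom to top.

-4      [-4]
-1      [-4, -1]
-       [-3]
dup     [-3, -3]
9       [-3, -3, 9]
negate  [-3, -3, -9]
over    [-3, -3, -9, -3]
*       [-3, -3, 27]
-       [-3, -30]
over    [-3, -30, -3]
+       [-3, -33]

[-3, -33]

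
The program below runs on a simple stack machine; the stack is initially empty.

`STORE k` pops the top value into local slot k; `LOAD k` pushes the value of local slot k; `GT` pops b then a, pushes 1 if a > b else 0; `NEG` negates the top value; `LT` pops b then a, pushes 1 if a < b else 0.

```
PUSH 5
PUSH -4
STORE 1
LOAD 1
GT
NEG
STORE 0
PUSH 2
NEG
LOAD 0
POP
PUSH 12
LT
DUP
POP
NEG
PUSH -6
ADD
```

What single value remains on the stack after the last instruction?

PUSH 5  : 5
PUSH -4 : 5 -4
STORE 1 : 5
LOAD 1  : 5 -4
GT      : 1
NEG     : -1
STORE 0 : (empty)
PUSH 2  : 2
NEG     : -2
LOAD 0  : -2 -1
POP     : -2
PUSH 12 : -2 12
LT      : 1
DUP     : 1 1
POP     : 1
NEG     : -1
PUSH -6 : -1 -6
ADD     : -7

-7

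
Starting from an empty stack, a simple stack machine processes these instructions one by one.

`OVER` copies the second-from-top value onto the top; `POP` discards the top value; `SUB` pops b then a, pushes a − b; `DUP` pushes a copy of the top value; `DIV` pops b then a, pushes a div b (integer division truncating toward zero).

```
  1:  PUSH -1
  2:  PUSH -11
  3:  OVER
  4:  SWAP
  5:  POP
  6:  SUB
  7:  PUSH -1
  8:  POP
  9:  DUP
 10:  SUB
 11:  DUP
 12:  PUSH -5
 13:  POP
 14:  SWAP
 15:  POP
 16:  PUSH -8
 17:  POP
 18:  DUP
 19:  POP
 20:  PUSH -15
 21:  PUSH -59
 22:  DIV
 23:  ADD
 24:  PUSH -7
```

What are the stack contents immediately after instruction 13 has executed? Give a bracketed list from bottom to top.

[0, 0]

PUSH -1  → [-1]
PUSH -11 → [-1, -11]
OVER     → [-1, -11, -1]
SWAP     → [-1, -1, -11]
POP      → [-1, -1]
SUB      → [0]
PUSH -1  → [0, -1]
POP      → [0]
DUP      → [0, 0]
SUB      → [0]
DUP      → [0, 0]
PUSH -5  → [0, 0, -5]
POP      → [0, 0]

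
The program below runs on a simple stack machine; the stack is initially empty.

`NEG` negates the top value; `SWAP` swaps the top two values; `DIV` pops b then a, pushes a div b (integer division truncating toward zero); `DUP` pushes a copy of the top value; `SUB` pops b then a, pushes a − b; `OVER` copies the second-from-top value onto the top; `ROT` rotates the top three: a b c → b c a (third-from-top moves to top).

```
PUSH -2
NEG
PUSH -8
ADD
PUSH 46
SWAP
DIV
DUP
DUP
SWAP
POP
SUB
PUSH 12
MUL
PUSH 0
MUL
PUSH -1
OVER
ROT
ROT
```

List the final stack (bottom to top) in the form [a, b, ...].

[0, 0, -1]

PUSH -2 : [-2]
NEG     : [2]
PUSH -8 : [2, -8]
ADD     : [-6]
PUSH 46 : [-6, 46]
SWAP    : [46, -6]
DIV     : [-7]
DUP     : [-7, -7]
DUP     : [-7, -7, -7]
SWAP    : [-7, -7, -7]
POP     : [-7, -7]
SUB     : [0]
PUSH 12 : [0, 12]
MUL     : [0]
PUSH 0  : [0, 0]
MUL     : [0]
PUSH -1 : [0, -1]
OVER    : [0, -1, 0]
ROT     : [-1, 0, 0]
ROT     : [0, 0, -1]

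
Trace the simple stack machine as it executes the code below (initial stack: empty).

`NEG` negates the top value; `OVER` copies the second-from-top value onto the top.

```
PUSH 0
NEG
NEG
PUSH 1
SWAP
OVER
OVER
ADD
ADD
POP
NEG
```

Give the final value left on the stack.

PUSH 0 → [0]
NEG    → [0]
NEG    → [0]
PUSH 1 → [0, 1]
SWAP   → [1, 0]
OVER   → [1, 0, 1]
OVER   → [1, 0, 1, 0]
ADD    → [1, 0, 1]
ADD    → [1, 1]
POP    → [1]
NEG    → [-1]

-1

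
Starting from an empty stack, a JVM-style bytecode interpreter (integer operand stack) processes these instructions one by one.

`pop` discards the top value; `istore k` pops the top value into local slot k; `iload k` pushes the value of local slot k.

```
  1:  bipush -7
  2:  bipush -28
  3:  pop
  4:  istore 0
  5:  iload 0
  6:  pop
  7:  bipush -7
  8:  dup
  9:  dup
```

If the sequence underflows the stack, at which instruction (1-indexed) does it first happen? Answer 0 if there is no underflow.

0

bipush -7  -> [-7]
bipush -28 -> [-7, -28]
pop        -> [-7]
istore 0   -> []
iload 0    -> [-7]
pop        -> []
bipush -7  -> [-7]
dup        -> [-7, -7]
dup        -> [-7, -7, -7]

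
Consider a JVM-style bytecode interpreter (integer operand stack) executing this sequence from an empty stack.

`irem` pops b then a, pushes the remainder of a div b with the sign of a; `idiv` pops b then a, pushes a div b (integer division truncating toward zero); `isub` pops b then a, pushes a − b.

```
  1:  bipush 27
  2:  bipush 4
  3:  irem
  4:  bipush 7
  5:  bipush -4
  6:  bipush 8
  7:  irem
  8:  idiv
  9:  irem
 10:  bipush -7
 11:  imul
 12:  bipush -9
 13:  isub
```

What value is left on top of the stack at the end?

bipush 27 → 27
bipush 4  → 27 4
irem      → 3
bipush 7  → 3 7
bipush -4 → 3 7 -4
bipush 8  → 3 7 -4 8
irem      → 3 7 -4
idiv      → 3 -1
irem      → 0
bipush -7 → 0 -7
imul      → 0
bipush -9 → 0 -9
isub      → 9

9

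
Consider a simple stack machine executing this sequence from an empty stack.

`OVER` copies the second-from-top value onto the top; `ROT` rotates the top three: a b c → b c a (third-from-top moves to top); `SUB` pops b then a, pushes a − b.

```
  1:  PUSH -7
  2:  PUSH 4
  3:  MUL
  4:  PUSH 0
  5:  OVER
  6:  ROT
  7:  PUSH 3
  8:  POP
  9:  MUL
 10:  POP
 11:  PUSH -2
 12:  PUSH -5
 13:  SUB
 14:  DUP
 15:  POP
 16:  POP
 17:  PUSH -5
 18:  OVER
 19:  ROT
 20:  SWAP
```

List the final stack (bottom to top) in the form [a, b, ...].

[-5, 0, 0]

PUSH -7 → -7
PUSH 4  → -7 4
MUL     → -28
PUSH 0  → -28 0
OVER    → -28 0 -28
ROT     → 0 -28 -28
PUSH 3  → 0 -28 -28 3
POP     → 0 -28 -28
MUL     → 0 784
POP     → 0
PUSH -2 → 0 -2
PUSH -5 → 0 -2 -5
SUB     → 0 3
DUP     → 0 3 3
POP     → 0 3
POP     → 0
PUSH -5 → 0 -5
OVER    → 0 -5 0
ROT     → -5 0 0
SWAP    → -5 0 0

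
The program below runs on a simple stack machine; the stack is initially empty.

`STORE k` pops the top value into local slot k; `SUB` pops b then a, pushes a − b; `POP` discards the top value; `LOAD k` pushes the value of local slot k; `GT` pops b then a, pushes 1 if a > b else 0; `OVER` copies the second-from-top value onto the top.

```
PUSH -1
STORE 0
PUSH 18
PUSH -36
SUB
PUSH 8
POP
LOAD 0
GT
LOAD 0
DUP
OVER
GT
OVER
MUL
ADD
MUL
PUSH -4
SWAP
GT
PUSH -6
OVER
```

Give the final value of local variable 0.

-1

PUSH -1  : -1
STORE 0  : (empty)
PUSH 18  : 18
PUSH -36 : 18 -36
SUB      : 54
PUSH 8   : 54 8
POP      : 54
LOAD 0   : 54 -1
GT       : 1
LOAD 0   : 1 -1
DUP      : 1 -1 -1
OVER     : 1 -1 -1 -1
GT       : 1 -1 0
OVER     : 1 -1 0 -1
MUL      : 1 -1 0
ADD      : 1 -1
MUL      : -1
PUSH -4  : -1 -4
SWAP     : -4 -1
GT       : 0
PUSH -6  : 0 -6
OVER     : 0 -6 0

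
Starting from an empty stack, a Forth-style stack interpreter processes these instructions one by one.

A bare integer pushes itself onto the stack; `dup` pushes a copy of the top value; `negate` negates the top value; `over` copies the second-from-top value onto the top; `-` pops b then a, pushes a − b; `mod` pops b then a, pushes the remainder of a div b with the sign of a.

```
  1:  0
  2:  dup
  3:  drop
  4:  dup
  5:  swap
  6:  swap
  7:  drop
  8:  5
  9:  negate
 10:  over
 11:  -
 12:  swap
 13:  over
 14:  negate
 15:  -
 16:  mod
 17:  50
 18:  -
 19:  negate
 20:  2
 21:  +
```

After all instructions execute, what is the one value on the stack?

0       [0]
dup     [0, 0]
drop    [0]
dup     [0, 0]
swap    [0, 0]
swap    [0, 0]
drop    [0]
5       [0, 5]
negate  [0, -5]
over    [0, -5, 0]
-       [0, -5]
swap    [-5, 0]
over    [-5, 0, -5]
negate  [-5, 0, 5]
-       [-5, -5]
mod     [0]
50      [0, 50]
-       [-50]
negate  [50]
2       [50, 2]
+       [52]

52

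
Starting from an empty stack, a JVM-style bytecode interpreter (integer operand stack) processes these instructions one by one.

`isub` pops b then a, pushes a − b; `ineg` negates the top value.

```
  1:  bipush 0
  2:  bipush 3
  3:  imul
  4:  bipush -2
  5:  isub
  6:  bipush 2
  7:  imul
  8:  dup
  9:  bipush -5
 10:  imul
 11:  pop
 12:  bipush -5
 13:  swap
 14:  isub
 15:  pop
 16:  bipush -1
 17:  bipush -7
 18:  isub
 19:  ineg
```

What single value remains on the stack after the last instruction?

bipush 0   0
bipush 3   0 3
imul       0
bipush -2  0 -2
isub       2
bipush 2   2 2
imul       4
dup        4 4
bipush -5  4 4 -5
imul       4 -20
pop        4
bipush -5  4 -5
swap       -5 4
isub       -9
pop        (empty)
bipush -1  -1
bipush -7  -1 -7
isub       6
ineg       -6

-6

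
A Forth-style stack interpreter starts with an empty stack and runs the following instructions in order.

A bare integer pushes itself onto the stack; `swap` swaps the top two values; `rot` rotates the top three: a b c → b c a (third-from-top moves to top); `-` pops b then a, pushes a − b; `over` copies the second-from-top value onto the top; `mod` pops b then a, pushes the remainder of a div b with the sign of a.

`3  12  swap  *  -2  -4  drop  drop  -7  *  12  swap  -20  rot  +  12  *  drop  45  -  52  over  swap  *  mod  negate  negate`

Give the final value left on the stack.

3       3
12      3 12
swap    12 3
*       36
-2      36 -2
-4      36 -2 -4
drop    36 -2
drop    36
-7      36 -7
*       -252
12      -252 12
swap    12 -252
-20     12 -252 -20
rot     -252 -20 12
+       -252 -8
12      -252 -8 12
*       -252 -96
drop    -252
45      -252 45
-       -297
52      -297 52
over    -297 52 -297
swap    -297 -297 52
*       -297 -15444
mod     -297
negate  297
negate  -297

-297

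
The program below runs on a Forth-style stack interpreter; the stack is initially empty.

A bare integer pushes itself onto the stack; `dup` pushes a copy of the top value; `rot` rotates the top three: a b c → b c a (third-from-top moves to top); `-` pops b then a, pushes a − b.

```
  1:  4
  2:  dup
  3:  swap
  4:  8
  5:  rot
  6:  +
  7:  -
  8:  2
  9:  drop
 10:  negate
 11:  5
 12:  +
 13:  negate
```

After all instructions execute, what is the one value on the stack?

4      : 4
dup    : 4 4
swap   : 4 4
8      : 4 4 8
rot    : 4 8 4
+      : 4 12
-      : -8
2      : -8 2
drop   : -8
negate : 8
5      : 8 5
+      : 13
negate : -13

-13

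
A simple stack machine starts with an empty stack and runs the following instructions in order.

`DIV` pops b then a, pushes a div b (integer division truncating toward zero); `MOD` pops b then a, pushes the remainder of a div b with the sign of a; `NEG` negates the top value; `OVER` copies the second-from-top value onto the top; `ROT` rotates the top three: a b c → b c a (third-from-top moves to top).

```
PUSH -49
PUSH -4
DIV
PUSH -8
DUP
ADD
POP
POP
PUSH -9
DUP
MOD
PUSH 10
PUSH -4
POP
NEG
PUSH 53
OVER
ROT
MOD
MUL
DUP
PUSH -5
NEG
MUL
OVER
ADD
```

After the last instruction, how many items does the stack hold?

3

PUSH -49 -> -49
PUSH -4  -> -49 -4
DIV      -> 12
PUSH -8  -> 12 -8
DUP      -> 12 -8 -8
ADD      -> 12 -16
POP      -> 12
POP      -> (empty)
PUSH -9  -> -9
DUP      -> -9 -9
MOD      -> 0
PUSH 10  -> 0 10
PUSH -4  -> 0 10 -4
POP      -> 0 10
NEG      -> 0 -10
PUSH 53  -> 0 -10 53
OVER     -> 0 -10 53 -10
ROT      -> 0 53 -10 -10
MOD      -> 0 53 0
MUL      -> 0 0
DUP      -> 0 0 0
PUSH -5  -> 0 0 0 -5
NEG      -> 0 0 0 5
MUL      -> 0 0 0
OVER     -> 0 0 0 0
ADD      -> 0 0 0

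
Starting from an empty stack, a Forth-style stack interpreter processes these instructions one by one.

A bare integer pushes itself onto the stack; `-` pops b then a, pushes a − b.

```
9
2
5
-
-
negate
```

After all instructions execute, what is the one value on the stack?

9      -> 9
2      -> 9 2
5      -> 9 2 5
-      -> 9 -3
-      -> 12
negate -> -12

-12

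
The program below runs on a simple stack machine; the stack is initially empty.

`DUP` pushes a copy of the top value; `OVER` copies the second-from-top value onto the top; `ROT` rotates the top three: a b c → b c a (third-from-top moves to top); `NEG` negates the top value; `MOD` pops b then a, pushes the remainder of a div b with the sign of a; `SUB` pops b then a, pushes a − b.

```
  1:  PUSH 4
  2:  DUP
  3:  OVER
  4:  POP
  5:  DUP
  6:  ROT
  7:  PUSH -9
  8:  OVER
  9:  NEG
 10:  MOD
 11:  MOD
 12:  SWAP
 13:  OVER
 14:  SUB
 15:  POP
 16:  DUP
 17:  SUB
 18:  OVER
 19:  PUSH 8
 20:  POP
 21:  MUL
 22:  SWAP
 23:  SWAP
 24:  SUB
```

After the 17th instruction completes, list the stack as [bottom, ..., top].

PUSH 4  -> 4
DUP     -> 4 4
OVER    -> 4 4 4
POP     -> 4 4
DUP     -> 4 4 4
ROT     -> 4 4 4
PUSH -9 -> 4 4 4 -9
OVER    -> 4 4 4 -9 4
NEG     -> 4 4 4 -9 -4
MOD     -> 4 4 4 -1
MOD     -> 4 4 0
SWAP    -> 4 0 4
OVER    -> 4 0 4 0
SUB     -> 4 0 4
POP     -> 4 0
DUP     -> 4 0 0
SUB     -> 4 0

[4, 0]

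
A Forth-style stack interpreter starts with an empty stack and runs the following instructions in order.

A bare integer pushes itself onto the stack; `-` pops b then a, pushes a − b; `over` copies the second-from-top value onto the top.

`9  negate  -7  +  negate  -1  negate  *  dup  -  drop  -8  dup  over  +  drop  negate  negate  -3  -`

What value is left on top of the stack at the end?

-5

9      -> [9]
negate -> [-9]
-7     -> [-9, -7]
+      -> [-16]
negate -> [16]
-1     -> [16, -1]
negate -> [16, 1]
*      -> [16]
dup    -> [16, 16]
-      -> [0]
drop   -> []
-8     -> [-8]
dup    -> [-8, -8]
over   -> [-8, -8, -8]
+      -> [-8, -16]
drop   -> [-8]
negate -> [8]
negate -> [-8]
-3     -> [-8, -3]
-      -> [-5]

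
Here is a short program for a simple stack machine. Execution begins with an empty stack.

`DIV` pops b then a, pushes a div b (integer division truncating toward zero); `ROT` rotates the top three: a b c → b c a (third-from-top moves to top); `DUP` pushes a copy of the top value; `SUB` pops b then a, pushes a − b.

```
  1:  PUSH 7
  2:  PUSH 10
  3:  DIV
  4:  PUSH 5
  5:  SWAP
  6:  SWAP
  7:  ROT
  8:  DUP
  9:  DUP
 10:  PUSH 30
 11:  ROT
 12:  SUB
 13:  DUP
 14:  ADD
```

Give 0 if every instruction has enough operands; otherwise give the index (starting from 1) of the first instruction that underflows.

PUSH 7  -> [7]
PUSH 10 -> [7, 10]
DIV     -> [0]
PUSH 5  -> [0, 5]
SWAP    -> [5, 0]
SWAP    -> [0, 5]
ROT  — needs 3 operands, stack has 2 → underflow

7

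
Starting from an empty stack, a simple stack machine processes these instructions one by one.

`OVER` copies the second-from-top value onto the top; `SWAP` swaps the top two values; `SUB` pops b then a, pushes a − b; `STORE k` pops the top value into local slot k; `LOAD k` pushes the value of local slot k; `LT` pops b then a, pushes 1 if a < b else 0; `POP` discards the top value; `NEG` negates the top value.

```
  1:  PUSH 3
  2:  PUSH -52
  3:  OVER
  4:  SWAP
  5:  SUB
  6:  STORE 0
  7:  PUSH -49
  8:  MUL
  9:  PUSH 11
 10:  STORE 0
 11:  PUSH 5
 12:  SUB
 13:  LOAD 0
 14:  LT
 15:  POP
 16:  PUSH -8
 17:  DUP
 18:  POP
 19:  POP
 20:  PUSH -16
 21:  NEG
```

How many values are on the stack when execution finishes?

1

PUSH 3   -> [3]
PUSH -52 -> [3, -52]
OVER     -> [3, -52, 3]
SWAP     -> [3, 3, -52]
SUB      -> [3, 55]
STORE 0  -> [3]
PUSH -49 -> [3, -49]
MUL      -> [-147]
PUSH 11  -> [-147, 11]
STORE 0  -> [-147]
PUSH 5   -> [-147, 5]
SUB      -> [-152]
LOAD 0   -> [-152, 11]
LT       -> [1]
POP      -> []
PUSH -8  -> [-8]
DUP      -> [-8, -8]
POP      -> [-8]
POP      -> []
PUSH -16 -> [-16]
NEG      -> [16]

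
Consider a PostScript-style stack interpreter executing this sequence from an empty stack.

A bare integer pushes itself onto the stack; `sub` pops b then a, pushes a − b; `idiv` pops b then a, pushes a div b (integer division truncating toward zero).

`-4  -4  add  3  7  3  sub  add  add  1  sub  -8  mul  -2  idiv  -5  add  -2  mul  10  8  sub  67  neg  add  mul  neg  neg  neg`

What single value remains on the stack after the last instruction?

-4   → [-4]
-4   → [-4, -4]
add  → [-8]
3    → [-8, 3]
7    → [-8, 3, 7]
3    → [-8, 3, 7, 3]
sub  → [-8, 3, 4]
add  → [-8, 7]
add  → [-1]
1    → [-1, 1]
sub  → [-2]
-8   → [-2, -8]
mul  → [16]
-2   → [16, -2]
idiv → [-8]
-5   → [-8, -5]
add  → [-13]
-2   → [-13, -2]
mul  → [26]
10   → [26, 10]
8    → [26, 10, 8]
sub  → [26, 2]
67   → [26, 2, 67]
neg  → [26, 2, -67]
add  → [26, -65]
mul  → [-1690]
neg  → [1690]
neg  → [-1690]
neg  → [1690]

1690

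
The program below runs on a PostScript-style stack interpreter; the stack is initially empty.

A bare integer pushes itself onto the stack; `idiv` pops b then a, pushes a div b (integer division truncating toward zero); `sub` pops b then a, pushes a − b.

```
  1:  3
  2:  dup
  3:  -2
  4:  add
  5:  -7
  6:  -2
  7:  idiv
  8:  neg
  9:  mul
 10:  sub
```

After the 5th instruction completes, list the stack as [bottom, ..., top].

3    3
dup  3 3
-2   3 3 -2
add  3 1
-7   3 1 -7

[3, 1, -7]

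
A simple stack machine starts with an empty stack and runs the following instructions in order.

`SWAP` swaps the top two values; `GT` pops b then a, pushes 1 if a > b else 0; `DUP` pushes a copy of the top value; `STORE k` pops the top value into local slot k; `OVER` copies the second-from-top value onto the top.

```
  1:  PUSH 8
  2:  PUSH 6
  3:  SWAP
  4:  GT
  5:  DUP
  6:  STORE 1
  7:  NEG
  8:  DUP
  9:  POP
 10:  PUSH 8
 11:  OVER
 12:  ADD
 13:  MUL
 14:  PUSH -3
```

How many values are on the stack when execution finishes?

2

PUSH 8   [8]
PUSH 6   [8, 6]
SWAP     [6, 8]
GT       [0]
DUP      [0, 0]
STORE 1  [0]
NEG      [0]
DUP      [0, 0]
POP      [0]
PUSH 8   [0, 8]
OVER     [0, 8, 0]
ADD      [0, 8]
MUL      [0]
PUSH -3  [0, -3]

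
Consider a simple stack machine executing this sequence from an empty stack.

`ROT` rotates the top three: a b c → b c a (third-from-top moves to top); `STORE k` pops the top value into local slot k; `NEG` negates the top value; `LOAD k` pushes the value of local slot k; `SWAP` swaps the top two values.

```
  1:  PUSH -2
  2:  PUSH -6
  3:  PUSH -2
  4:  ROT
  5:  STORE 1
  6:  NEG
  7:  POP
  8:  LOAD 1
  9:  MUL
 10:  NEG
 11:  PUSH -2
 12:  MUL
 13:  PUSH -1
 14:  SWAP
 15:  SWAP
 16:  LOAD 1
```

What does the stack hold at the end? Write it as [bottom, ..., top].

PUSH -2 : -2
PUSH -6 : -2 -6
PUSH -2 : -2 -6 -2
ROT     : -6 -2 -2
STORE 1 : -6 -2
NEG     : -6 2
POP     : -6
LOAD 1  : -6 -2
MUL     : 12
NEG     : -12
PUSH -2 : -12 -2
MUL     : 24
PUSH -1 : 24 -1
SWAP    : -1 24
SWAP    : 24 -1
LOAD 1  : 24 -1 -2

[24, -1, -2]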